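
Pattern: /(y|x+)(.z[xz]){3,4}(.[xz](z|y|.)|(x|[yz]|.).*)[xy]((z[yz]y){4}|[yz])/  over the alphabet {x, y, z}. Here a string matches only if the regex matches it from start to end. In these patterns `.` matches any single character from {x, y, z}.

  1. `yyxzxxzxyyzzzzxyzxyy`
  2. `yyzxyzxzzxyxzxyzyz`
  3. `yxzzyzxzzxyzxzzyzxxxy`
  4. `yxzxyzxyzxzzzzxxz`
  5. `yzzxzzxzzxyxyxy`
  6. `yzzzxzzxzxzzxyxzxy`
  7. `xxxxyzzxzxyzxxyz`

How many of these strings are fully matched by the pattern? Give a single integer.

6

1 → no match
2 → match
3 → match
4 → match
5 → match
6 → match
7 → match
Total matched: 6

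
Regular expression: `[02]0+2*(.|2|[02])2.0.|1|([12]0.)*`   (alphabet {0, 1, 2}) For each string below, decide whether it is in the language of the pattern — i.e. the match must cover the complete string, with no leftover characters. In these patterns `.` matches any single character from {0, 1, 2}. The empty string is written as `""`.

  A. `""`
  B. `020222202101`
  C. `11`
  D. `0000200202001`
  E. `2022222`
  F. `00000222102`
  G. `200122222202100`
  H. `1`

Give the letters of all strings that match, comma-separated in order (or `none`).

A, F, H

A → match
B → no match
C → no match
D → no match
E → no match
F → match
G → no match
H → match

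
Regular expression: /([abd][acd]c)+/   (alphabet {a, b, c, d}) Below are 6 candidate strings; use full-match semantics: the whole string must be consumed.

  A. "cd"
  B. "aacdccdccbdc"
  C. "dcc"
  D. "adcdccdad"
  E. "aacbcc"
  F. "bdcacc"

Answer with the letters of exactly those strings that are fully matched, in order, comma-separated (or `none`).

B, C, E, F

A → no match — must end with "c"
B → match
C → match
D → no match — must end with "c"
E → match
F → match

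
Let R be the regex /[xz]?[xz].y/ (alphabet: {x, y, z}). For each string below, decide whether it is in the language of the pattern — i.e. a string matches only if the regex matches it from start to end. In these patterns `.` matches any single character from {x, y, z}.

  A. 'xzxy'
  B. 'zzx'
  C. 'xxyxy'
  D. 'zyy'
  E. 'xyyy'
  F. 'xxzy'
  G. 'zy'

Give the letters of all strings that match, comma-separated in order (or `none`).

A → match
B → no match — must end with 'y'
C → no match
D → match
E → no match
F → match
G → no match

A, D, F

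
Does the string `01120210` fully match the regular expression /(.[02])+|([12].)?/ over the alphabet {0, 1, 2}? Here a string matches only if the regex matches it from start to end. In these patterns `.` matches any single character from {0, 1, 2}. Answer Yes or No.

No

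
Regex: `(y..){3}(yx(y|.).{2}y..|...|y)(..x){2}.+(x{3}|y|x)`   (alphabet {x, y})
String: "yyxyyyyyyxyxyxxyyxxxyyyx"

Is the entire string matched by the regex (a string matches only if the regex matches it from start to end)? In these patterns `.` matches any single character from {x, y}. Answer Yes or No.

Yes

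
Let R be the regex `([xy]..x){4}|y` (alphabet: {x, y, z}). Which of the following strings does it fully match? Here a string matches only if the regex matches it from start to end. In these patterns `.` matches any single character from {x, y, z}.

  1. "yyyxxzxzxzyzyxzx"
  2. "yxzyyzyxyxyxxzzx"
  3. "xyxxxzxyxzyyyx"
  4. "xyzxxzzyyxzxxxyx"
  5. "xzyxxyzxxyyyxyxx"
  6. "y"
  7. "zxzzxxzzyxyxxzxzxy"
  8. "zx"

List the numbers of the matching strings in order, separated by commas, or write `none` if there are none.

1 → no match
2 → no match
3 → no match
4 → no match
5 → no match
6 → match
7 → no match
8 → no match

6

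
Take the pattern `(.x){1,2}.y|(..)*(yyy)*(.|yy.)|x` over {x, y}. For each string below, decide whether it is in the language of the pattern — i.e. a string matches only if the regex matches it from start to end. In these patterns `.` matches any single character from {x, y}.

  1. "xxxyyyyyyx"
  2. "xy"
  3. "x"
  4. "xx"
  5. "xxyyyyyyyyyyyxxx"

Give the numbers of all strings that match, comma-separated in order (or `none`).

1 → match
2 → no match
3 → match
4 → no match
5 → no match

1, 3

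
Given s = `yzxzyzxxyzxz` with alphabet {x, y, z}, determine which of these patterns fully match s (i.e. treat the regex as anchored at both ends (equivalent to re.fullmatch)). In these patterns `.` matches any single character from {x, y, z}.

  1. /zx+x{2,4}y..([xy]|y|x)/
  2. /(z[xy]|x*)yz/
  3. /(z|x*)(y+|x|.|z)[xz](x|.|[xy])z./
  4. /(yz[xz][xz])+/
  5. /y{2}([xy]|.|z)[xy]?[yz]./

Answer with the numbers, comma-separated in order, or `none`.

1 → no match — must start with `zx`
2 → no match — must end with `yz`
3 → no match
4 → match
5 → no match

4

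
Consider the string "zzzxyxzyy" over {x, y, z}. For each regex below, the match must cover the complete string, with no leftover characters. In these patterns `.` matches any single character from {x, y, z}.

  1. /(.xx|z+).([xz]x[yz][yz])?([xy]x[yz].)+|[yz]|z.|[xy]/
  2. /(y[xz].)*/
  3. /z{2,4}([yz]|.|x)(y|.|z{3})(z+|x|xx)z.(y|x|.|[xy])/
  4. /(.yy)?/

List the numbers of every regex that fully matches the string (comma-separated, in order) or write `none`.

1 → no match
2 → no match
3 → match
4 → no match

3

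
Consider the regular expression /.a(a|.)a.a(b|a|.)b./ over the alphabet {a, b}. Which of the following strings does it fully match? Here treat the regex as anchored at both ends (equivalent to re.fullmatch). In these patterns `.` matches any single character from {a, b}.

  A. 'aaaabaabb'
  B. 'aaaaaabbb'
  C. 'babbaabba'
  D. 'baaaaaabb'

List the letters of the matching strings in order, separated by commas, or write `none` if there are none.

A, B, D

A. 'aaaabaabb' → match
B. 'aaaaaabbb' → match
C. 'babbaabba' → no match
D. 'baaaaaabb' → match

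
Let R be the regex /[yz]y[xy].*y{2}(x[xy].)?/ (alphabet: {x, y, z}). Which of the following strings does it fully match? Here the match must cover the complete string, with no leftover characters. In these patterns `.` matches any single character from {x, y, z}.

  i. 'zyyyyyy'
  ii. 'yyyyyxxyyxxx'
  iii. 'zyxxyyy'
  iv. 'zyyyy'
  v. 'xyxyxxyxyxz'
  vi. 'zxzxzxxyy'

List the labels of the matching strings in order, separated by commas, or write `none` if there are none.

i, ii, iii, iv

i → match
ii → match
iii → match
iv → match
v → no match
vi → no match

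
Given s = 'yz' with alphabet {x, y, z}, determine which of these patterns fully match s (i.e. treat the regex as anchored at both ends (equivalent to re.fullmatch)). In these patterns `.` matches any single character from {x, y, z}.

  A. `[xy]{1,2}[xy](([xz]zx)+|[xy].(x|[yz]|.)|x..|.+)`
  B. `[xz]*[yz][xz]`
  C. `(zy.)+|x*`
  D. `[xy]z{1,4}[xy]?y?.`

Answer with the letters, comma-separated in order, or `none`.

A → no match
B → match
C → no match
D → no match

B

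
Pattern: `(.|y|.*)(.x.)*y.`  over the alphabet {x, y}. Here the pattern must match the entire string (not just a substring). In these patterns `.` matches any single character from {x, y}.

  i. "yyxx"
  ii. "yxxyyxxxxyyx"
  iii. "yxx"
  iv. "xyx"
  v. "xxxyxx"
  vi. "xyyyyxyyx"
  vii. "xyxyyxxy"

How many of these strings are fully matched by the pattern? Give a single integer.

i → no match
ii → match
iii → no match
iv → match
v → no match
vi → match
vii → no match
Total matched: 3

3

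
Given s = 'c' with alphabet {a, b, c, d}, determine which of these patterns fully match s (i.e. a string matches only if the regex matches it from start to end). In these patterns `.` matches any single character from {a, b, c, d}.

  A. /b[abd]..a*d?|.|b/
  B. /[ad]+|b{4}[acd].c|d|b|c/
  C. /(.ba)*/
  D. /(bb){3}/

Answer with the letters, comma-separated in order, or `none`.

A, B

A → match
B → match
C → no match
D → no match — must start with 'bb'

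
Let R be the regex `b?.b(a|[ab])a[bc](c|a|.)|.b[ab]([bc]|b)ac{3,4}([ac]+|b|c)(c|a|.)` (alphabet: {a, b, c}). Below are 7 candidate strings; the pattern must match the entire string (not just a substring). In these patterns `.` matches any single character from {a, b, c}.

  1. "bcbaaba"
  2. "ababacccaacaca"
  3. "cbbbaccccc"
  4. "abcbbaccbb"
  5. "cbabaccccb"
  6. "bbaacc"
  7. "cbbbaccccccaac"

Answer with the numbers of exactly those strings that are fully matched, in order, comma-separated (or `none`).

1 → match
2 → match
3 → match
4 → no match
5 → match
6 → match
7 → match

1, 2, 3, 5, 6, 7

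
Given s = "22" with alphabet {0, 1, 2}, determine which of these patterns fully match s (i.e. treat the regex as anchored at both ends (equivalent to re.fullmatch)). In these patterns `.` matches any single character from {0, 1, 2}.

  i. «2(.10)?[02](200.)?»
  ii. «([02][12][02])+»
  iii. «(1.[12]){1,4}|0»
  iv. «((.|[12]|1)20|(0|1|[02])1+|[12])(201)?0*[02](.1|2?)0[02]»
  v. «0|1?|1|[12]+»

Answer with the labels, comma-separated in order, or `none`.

i → match
ii → no match
iii → no match
iv → no match
v → match

i, v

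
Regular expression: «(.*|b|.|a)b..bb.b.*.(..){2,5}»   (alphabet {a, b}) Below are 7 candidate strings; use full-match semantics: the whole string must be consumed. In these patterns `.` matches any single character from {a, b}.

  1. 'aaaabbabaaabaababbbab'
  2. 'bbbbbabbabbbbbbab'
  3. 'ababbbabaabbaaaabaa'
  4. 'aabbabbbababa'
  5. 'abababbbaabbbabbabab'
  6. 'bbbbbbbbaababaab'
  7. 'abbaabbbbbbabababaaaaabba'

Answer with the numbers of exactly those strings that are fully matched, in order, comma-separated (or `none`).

2, 3, 6, 7

1 → no match
2 → match
3 → match
4 → no match
5 → no match
6 → match
7 → match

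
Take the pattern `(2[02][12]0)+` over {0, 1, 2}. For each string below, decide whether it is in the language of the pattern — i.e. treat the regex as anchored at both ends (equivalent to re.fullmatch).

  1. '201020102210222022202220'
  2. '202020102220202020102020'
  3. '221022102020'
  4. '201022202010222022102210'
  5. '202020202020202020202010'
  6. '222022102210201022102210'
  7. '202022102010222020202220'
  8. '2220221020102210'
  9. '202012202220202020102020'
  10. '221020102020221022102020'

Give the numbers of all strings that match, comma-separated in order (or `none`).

1, 2, 3, 4, 5, 6, 7, 8, 10

1 → match
2 → match
3 → match
4 → match
5 → match
6 → match
7 → match
8 → match
9 → no match
10 → match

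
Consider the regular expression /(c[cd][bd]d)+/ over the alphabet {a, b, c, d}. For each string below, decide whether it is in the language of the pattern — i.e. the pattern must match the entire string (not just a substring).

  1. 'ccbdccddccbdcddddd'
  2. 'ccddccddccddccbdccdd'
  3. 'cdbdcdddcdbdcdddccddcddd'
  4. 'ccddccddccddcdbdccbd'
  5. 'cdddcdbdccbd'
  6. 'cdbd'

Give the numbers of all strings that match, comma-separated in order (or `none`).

2, 3, 4, 5, 6

1 → no match
2 → match
3 → match
4 → match
5. 'cdddcdbdccbd' → match
6. 'cdbd' → match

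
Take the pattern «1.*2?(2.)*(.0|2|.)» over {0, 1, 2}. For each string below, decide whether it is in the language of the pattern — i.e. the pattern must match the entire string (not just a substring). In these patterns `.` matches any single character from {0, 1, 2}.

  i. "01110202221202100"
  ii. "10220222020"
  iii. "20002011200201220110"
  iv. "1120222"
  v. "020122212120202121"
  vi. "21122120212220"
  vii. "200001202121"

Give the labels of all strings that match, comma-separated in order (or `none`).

i → no match — must start with "1"
ii → match
iii → no match — must start with "1"
iv → match
v → no match — must start with "1"
vi → no match — must start with "1"
vii → no match — must start with "1"

ii, iv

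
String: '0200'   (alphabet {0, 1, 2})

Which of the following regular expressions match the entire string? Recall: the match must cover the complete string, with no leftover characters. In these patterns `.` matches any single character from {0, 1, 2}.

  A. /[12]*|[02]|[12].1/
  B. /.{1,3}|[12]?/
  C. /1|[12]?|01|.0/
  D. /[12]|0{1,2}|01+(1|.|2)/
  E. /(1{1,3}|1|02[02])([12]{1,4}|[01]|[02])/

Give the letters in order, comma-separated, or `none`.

E

A → no match
B → no match
C → no match
D → no match
E → match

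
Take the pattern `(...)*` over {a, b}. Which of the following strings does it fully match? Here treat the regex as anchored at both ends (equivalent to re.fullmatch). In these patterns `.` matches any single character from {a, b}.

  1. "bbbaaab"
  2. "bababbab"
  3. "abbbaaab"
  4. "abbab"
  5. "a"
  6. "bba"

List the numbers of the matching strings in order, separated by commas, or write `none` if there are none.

6

1. "bbbaaab" → no match
2. "bababbab" → no match
3. "abbbaaab" → no match
4. "abbab" → no match
5. "a" → no match
6. "bba" → match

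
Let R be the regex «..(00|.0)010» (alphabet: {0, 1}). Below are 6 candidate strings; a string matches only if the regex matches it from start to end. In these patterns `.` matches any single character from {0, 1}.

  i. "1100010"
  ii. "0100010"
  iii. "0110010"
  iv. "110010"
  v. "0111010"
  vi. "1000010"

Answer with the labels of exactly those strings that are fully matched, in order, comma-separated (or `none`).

i, ii, iii, vi

i → match
ii → match
iii → match
iv → no match
v → no match
vi → match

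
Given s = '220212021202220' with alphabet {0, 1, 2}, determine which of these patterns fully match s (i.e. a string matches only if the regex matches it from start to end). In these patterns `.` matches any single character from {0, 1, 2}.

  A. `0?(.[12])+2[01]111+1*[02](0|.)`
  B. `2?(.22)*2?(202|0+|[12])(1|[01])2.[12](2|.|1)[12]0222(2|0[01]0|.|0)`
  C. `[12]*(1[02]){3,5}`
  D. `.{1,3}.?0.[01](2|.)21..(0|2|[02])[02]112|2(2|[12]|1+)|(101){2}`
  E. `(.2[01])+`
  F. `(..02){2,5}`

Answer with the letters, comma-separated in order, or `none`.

B

A → no match
B → match
C → no match
D → no match
E → no match
F → no match — must end with '02'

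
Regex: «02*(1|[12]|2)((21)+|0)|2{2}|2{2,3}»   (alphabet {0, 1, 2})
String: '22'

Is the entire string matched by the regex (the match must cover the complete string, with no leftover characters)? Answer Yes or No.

Yes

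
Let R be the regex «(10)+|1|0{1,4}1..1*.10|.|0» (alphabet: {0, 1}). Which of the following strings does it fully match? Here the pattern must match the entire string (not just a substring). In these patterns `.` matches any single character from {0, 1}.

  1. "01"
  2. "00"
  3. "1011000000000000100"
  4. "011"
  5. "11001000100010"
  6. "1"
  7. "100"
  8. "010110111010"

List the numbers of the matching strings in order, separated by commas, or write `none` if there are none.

1 → no match
2 → no match
3 → no match
4 → no match
5 → no match
6 → match
7 → no match
8 → no match

6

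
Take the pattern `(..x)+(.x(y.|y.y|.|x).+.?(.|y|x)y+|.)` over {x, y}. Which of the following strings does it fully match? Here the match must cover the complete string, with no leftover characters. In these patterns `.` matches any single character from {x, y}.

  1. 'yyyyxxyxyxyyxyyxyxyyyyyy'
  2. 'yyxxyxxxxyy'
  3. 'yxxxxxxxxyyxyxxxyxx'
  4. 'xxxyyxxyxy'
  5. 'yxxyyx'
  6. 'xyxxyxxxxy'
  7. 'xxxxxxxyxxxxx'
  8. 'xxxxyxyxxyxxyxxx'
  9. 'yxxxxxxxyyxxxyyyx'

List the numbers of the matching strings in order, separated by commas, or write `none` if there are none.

1 → no match
2. 'yyxxyxxxxyy' → no match
3 → match
4. 'xxxyyxxyxy' → match
5. 'yxxyyx' → no match
6. 'xyxxyxxxxy' → match
7 → match
8 → match
9 → no match

3, 4, 6, 7, 8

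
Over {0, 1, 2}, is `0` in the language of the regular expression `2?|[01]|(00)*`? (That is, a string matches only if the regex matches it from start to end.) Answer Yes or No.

Yes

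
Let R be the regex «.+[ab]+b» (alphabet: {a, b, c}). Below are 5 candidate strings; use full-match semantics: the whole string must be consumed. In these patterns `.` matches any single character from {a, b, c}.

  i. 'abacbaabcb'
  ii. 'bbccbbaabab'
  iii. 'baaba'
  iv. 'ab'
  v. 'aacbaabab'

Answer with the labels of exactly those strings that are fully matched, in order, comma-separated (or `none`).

ii, v

i → no match
ii → match
iii → no match — must end with 'b'
iv → no match
v → match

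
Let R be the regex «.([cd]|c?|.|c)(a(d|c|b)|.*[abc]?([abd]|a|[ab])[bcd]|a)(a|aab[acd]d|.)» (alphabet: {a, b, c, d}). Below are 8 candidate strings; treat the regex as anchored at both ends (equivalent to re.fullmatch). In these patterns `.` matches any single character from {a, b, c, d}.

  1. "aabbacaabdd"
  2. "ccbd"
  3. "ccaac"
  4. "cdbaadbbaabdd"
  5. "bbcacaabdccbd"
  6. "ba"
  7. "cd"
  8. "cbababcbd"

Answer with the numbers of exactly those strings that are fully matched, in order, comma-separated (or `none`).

1 → match
2 → no match
3 → no match
4 → match
5 → no match
6 → no match
7 → no match
8 → no match

1, 4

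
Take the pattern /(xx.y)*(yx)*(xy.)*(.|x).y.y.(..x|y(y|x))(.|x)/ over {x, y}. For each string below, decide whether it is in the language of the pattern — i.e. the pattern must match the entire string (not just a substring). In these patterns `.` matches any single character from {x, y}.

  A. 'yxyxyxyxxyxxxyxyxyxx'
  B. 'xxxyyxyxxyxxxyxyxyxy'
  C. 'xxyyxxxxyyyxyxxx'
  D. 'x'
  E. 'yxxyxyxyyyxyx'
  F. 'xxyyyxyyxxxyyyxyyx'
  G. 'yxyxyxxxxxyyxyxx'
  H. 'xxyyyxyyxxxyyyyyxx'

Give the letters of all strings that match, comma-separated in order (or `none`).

A → match
B → match
C → no match
D → no match
E → no match
F → no match
G → no match
H → no match

A, B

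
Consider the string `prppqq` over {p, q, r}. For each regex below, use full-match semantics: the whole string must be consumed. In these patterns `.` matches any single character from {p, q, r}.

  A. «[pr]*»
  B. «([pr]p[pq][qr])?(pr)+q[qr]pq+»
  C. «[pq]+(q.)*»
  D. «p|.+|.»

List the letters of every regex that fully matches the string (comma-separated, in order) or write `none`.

A → no match
B → no match
C → no match
D → match

D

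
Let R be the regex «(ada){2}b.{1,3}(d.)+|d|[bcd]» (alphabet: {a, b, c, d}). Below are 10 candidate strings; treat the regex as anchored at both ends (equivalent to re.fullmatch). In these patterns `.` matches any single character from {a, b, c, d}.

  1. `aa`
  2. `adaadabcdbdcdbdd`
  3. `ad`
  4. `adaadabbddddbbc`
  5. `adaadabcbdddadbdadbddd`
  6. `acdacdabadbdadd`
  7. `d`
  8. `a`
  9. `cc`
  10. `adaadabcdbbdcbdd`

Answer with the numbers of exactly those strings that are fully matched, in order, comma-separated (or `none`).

1 → no match
2 → match
3 → no match
4 → no match
5 → no match
6 → no match
7 → match
8 → no match
9 → no match
10 → no match

2, 7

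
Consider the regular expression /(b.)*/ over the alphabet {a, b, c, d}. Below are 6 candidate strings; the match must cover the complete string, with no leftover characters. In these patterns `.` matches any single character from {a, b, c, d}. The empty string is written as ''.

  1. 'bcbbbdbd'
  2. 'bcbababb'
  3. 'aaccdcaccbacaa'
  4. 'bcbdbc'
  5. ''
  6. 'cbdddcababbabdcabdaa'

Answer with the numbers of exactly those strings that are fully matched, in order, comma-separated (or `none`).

1. 'bcbbbdbd' → match
2. 'bcbababb' → match
3 → no match
4. 'bcbdbc' → match
5. '' → match
6 → no match

1, 2, 4, 5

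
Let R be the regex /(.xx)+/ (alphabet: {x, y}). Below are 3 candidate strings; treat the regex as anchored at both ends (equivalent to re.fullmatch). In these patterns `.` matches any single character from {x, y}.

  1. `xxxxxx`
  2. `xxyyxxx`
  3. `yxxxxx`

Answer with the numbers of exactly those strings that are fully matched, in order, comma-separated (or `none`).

1 → match
2 → no match
3 → match

1, 3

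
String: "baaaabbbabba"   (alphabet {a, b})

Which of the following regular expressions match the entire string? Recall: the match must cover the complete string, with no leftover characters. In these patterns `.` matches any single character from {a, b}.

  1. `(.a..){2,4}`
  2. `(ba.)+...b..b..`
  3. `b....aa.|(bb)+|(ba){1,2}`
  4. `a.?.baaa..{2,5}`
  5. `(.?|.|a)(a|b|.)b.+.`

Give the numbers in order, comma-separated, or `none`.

2

1 → no match
2 → match
3 → no match
4 → no match — must start with "a"
5 → no match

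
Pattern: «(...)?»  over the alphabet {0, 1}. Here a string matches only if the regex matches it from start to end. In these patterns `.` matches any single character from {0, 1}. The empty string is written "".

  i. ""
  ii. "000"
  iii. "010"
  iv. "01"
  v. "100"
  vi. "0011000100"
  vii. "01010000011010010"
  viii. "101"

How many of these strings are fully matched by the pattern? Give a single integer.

5

i → match
ii → match
iii → match
iv → no match
v → match
vi → no match
vii → no match
viii → match
Total matched: 5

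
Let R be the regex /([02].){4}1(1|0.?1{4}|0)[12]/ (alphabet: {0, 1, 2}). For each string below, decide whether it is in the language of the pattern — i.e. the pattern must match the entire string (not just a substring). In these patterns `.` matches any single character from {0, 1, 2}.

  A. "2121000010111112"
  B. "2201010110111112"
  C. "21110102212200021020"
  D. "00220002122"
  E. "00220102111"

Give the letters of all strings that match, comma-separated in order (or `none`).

A → match
B → match
C → no match
D → no match
E → match

A, B, E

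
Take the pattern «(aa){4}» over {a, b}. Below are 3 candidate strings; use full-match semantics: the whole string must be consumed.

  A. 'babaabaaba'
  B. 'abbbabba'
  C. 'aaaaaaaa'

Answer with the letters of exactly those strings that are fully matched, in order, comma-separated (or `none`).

A → no match — must start with 'aa'
B → no match — must start with 'aa'
C → match

C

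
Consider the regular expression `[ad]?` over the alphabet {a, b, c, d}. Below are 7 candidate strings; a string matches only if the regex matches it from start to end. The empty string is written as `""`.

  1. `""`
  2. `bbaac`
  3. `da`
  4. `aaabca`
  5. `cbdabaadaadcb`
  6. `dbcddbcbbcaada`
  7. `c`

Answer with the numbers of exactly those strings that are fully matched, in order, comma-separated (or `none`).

1

1 → match
2 → no match
3 → no match
4 → no match
5 → no match
6 → no match
7 → no match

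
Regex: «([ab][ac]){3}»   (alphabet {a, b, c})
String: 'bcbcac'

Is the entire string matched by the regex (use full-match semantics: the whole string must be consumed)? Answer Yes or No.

Yes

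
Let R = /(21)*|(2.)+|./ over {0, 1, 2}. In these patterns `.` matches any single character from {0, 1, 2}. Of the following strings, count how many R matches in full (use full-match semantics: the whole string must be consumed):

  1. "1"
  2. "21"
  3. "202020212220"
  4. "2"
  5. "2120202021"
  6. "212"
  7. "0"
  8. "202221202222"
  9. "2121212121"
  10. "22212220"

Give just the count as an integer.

9

1 → match
2 → match
3 → match
4 → match
5 → match
6 → no match
7 → match
8 → match
9 → match
10 → match
Total matched: 9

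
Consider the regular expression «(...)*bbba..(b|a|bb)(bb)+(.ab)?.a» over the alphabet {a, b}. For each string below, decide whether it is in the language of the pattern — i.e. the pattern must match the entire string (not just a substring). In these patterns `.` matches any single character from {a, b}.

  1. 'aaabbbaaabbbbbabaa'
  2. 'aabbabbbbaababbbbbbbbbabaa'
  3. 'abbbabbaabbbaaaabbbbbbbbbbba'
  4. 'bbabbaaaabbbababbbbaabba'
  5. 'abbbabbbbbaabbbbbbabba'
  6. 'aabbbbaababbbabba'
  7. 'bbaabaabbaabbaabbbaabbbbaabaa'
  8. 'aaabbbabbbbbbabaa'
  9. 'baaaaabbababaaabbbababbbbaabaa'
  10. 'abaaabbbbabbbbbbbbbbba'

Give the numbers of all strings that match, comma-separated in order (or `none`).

1 → match
2 → match
3 → match
4 → match
5 → no match
6 → match
7 → match
8 → match
9 → match
10 → match

1, 2, 3, 4, 6, 7, 8, 9, 10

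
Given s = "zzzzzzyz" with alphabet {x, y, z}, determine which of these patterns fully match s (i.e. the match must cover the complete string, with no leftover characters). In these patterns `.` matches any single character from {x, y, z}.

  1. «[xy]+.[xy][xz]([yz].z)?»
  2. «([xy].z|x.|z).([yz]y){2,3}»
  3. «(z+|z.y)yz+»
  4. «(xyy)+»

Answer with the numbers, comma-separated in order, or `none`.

3

1 → no match
2 → no match — must end with "y"
3 → match
4 → no match — must start with "xyy"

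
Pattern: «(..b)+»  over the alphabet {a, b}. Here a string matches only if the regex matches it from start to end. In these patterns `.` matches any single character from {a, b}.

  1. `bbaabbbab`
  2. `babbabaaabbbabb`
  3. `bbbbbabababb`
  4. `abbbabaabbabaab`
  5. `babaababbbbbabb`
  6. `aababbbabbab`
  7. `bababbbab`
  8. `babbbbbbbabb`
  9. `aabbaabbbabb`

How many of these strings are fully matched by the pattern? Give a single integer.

1 → no match
2 → no match
3 → no match
4 → match
5 → match
6 → match
7 → match
8 → match
9 → no match
Total matched: 5

5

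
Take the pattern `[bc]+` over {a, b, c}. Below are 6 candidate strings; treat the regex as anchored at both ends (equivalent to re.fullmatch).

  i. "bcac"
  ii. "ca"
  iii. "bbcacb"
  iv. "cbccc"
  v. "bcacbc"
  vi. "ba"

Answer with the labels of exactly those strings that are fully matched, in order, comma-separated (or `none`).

iv

i → no match
ii → no match
iii → no match
iv → match
v → no match
vi → no match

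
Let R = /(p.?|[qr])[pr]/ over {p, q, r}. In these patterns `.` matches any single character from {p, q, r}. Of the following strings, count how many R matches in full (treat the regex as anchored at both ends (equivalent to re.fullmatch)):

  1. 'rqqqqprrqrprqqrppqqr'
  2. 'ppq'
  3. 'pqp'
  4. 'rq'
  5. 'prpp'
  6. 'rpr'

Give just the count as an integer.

1

1 → no match
2 → no match
3 → match
4 → no match
5 → no match
6 → no match
Total matched: 1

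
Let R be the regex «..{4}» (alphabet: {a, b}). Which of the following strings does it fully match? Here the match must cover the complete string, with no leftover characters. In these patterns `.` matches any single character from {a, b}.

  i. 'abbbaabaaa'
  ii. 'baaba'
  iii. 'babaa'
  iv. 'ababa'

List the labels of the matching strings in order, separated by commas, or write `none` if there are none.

ii, iii, iv

i → no match
ii → match
iii → match
iv → match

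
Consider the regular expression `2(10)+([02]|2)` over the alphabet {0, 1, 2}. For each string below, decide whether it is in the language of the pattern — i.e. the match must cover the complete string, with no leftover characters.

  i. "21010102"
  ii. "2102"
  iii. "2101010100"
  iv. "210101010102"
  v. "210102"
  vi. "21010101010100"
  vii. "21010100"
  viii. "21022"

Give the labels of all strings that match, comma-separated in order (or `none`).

i, ii, iii, iv, v, vi, vii

i. "21010102" → match
ii. "2102" → match
iii. "2101010100" → match
iv. "210101010102" → match
v. "210102" → match
vi → match
vii. "21010100" → match
viii. "21022" → no match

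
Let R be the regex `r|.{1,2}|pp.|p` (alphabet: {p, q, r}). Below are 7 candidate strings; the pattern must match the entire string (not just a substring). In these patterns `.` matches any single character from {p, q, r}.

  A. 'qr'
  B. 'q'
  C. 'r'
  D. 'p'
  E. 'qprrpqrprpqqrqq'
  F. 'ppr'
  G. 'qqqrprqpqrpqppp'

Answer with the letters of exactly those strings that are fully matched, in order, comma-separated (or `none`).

A. 'qr' → match
B. 'q' → match
C. 'r' → match
D. 'p' → match
E → no match
F. 'ppr' → match
G → no match

A, B, C, D, F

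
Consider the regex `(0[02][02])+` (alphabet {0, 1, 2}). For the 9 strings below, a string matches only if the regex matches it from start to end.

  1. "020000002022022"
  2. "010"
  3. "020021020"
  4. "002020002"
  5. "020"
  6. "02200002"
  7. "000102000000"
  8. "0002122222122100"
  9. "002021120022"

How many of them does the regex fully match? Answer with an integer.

1 → match
2. "010" → no match
3. "020021020" → no match
4. "002020002" → match
5. "020" → match
6. "02200002" → no match
7. "000102000000" → no match
8 → no match
9. "002021120022" → no match
Total matched: 3

3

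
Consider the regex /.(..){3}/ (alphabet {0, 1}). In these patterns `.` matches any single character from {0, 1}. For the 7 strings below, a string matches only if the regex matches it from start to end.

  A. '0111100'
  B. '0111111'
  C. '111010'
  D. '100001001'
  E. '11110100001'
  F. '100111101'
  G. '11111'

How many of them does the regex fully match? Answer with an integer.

2

A. '0111100' → match
B. '0111111' → match
C. '111010' → no match
D. '100001001' → no match
E. '11110100001' → no match
F. '100111101' → no match
G. '11111' → no match
Total matched: 2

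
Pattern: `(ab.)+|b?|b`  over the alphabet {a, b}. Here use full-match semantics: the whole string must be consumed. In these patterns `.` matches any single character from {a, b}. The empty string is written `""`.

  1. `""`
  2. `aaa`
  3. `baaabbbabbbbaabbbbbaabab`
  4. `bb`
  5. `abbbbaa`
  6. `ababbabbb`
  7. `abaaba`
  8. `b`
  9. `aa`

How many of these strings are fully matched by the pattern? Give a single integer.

1 → match
2 → no match
3 → no match
4 → no match
5 → no match
6 → no match
7 → match
8 → match
9 → no match
Total matched: 3

3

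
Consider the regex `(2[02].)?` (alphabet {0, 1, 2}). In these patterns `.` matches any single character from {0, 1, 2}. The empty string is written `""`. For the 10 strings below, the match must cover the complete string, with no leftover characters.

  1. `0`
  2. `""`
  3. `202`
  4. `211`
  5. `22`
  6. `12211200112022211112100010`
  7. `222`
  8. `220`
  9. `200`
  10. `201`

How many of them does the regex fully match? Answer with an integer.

1 → no match
2 → match
3 → match
4 → no match
5 → no match
6 → no match
7 → match
8 → match
9 → match
10 → match
Total matched: 6

6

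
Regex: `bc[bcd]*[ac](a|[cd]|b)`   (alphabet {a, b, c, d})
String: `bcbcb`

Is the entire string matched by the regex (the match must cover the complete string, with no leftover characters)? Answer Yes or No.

Yes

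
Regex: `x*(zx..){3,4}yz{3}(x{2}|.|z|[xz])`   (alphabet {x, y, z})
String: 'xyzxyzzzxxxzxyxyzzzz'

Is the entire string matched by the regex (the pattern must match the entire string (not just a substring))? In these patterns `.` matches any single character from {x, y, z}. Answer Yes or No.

No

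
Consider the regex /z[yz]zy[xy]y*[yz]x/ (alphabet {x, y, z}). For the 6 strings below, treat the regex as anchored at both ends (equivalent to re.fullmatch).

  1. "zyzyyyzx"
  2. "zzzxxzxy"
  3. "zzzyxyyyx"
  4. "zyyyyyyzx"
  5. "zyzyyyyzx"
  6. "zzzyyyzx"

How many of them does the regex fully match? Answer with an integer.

1 → match
2 → no match — must end with "x"
3 → match
4 → no match
5 → match
6 → match
Total matched: 4

4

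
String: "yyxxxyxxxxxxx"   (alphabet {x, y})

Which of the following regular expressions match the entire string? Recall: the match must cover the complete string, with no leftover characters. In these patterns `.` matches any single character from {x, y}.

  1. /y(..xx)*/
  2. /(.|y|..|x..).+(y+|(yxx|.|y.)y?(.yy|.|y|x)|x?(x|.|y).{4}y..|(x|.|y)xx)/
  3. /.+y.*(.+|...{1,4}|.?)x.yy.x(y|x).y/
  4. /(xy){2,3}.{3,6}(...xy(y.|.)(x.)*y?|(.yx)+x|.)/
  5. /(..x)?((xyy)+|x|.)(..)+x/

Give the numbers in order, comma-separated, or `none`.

1, 2, 5

1 → match
2 → match
3 → no match — must end with "y"
4 → no match — must start with "xy"
5 → match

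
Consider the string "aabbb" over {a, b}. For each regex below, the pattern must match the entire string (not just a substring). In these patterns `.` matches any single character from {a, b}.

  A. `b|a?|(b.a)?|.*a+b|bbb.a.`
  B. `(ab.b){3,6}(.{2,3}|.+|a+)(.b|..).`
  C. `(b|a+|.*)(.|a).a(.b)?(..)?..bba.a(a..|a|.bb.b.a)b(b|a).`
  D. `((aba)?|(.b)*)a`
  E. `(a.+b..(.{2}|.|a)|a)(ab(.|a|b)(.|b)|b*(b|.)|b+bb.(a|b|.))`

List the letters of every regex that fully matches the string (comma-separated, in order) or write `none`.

E

A → no match
B → no match — must start with "ab"
C → no match
D → no match — must end with "a"
E → match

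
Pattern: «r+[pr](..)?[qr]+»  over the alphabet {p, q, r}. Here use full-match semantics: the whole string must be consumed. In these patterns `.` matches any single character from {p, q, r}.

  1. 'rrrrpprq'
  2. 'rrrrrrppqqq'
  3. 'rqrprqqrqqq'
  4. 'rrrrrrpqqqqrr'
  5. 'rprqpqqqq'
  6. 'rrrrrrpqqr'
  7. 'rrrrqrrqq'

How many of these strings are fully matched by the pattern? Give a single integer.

5

1. 'rrrrpprq' → match
2. 'rrrrrrppqqq' → match
3. 'rqrprqqrqqq' → no match
4 → match
5. 'rprqpqqqq' → no match
6. 'rrrrrrpqqr' → match
7. 'rrrrqrrqq' → match
Total matched: 5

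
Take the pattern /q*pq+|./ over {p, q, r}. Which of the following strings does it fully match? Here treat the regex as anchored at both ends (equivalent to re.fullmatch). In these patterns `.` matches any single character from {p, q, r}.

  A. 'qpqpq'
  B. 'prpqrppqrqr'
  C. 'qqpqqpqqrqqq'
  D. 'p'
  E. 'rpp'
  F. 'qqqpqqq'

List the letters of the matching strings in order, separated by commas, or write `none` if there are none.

A → no match
B → no match
C → no match
D → match
E → no match
F → match

D, F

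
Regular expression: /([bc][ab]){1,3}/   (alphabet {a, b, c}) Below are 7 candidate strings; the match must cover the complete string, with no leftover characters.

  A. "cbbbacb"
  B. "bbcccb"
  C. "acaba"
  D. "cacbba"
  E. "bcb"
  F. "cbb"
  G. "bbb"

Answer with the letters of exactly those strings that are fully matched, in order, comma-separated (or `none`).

D

A. "cbbbacb" → no match
B. "bbcccb" → no match
C. "acaba" → no match
D. "cacbba" → match
E. "bcb" → no match
F. "cbb" → no match
G. "bbb" → no match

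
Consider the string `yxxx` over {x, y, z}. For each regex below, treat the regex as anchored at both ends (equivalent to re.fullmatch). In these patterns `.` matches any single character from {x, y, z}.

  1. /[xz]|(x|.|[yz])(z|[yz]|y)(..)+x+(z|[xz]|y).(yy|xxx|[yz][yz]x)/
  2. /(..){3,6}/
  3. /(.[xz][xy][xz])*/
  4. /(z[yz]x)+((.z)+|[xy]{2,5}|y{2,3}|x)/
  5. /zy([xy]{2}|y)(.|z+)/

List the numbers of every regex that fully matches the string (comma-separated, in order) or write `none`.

3

1 → no match
2 → no match
3 → match
4 → no match — must start with `z`
5 → no match — must start with `zy`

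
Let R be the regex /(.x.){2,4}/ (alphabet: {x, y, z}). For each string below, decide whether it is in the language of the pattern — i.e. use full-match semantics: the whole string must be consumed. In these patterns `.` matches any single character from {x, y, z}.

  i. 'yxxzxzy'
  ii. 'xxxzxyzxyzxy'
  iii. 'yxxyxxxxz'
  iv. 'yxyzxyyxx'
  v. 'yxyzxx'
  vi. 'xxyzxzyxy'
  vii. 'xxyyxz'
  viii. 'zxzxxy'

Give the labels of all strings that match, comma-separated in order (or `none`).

i → no match
ii → match
iii → match
iv → match
v → match
vi → match
vii → match
viii → match

ii, iii, iv, v, vi, vii, viii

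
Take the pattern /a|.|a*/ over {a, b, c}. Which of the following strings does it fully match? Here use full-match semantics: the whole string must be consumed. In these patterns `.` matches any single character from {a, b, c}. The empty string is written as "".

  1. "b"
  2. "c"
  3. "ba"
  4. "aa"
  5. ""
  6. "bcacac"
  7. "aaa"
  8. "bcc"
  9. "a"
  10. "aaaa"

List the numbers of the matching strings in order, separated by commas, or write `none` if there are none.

1, 2, 4, 5, 7, 9, 10

1 → match
2 → match
3 → no match
4 → match
5 → match
6 → no match
7 → match
8 → no match
9 → match
10 → match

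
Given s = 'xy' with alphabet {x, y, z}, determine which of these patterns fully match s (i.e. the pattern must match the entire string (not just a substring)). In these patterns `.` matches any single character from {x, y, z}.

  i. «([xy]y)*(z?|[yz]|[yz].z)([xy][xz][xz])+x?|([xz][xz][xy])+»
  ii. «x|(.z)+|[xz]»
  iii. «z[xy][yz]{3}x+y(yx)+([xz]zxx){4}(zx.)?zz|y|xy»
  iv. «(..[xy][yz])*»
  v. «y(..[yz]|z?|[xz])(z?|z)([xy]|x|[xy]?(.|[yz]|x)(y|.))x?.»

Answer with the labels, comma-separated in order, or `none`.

i → no match
ii → no match
iii → match
iv → no match
v → no match — must start with 'y'

iii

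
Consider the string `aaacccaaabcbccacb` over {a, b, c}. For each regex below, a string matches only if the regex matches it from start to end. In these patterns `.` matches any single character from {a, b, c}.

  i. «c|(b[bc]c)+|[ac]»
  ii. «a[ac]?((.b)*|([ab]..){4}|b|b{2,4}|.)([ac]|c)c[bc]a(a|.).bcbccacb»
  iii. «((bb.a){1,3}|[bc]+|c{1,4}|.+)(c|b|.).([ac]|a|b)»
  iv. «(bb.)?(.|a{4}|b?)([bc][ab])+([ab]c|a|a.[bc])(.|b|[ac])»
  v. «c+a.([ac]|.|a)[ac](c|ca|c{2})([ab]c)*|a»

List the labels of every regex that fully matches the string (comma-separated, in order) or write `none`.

i → no match
ii → match
iii → match
iv → no match
v → no match

ii, iii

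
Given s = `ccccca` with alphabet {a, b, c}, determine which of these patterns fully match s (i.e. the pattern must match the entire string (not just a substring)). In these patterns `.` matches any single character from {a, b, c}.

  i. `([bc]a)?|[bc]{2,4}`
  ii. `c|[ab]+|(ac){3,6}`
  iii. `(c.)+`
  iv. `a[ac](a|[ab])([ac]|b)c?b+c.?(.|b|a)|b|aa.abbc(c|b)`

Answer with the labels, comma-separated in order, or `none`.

iii

i → no match
ii → no match
iii → match
iv → no match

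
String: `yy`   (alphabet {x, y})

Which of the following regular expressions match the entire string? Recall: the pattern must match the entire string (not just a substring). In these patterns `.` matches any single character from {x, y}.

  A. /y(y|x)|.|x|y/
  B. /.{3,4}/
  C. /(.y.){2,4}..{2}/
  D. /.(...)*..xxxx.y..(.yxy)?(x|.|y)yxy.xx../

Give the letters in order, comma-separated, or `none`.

A → match
B → no match
C → no match
D → no match

A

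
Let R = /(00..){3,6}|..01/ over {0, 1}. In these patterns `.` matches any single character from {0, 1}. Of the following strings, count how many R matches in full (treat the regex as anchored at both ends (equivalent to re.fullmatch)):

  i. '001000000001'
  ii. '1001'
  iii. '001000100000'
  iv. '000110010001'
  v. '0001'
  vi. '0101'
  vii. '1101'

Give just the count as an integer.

i → match
ii → match
iii → match
iv → no match
v → match
vi → match
vii → match
Total matched: 6

6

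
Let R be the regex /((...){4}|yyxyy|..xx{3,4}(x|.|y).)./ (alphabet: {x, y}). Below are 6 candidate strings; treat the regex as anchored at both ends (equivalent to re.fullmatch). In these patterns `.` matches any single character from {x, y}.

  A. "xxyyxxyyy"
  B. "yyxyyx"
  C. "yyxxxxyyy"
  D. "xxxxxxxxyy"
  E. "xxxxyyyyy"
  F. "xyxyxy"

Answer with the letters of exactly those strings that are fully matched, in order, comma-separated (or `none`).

A → no match
B → match
C → match
D → match
E → no match
F → no match

B, C, D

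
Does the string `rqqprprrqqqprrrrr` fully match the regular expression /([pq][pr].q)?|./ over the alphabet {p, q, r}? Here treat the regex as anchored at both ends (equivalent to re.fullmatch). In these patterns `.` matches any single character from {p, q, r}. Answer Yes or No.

No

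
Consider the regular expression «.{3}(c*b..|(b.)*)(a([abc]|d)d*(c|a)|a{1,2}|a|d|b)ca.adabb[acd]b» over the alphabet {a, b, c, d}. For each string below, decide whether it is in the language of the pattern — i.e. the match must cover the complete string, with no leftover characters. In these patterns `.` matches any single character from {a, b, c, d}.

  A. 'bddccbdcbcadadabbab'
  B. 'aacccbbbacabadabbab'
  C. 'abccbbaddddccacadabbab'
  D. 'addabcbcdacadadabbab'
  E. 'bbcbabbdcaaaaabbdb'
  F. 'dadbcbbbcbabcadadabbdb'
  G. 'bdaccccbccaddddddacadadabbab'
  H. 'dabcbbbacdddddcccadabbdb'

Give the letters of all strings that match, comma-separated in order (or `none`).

A → match
B → match
C → no match
D → no match
E → no match
F → match
G → match
H → no match

A, B, F, G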